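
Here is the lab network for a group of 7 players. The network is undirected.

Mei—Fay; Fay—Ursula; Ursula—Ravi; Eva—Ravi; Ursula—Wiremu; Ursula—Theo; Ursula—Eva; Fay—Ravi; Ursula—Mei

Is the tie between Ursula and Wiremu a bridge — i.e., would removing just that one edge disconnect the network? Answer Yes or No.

Yes

Without the Ursula–Wiremu edge there is no alternate route between Ursula and Wiremu, so the network disconnects. It is a bridge.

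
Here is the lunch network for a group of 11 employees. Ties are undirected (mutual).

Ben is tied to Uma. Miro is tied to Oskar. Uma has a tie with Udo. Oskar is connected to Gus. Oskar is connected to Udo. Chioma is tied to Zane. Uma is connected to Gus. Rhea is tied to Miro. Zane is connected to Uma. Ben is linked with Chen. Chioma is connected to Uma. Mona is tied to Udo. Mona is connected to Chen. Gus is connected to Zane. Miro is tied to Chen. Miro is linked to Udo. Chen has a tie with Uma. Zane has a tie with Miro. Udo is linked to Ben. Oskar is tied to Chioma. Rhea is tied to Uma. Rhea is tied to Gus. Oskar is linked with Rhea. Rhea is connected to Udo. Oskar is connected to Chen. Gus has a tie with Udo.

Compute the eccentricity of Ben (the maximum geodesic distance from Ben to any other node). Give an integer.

2

Distances from Ben: Chen:1, Chioma:2, Gus:2, Miro:2, Mona:2, Oskar:2, Rhea:2, Udo:1, Uma:1, Zane:2.
The largest is 2 (to Gus, Oskar, Miro, Rhea, Mona, Zane, and Chioma), so the eccentricity of Ben is 2.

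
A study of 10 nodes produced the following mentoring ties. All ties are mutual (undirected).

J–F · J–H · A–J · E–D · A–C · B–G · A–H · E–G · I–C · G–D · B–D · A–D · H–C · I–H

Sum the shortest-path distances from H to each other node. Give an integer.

Distances from H: A:1, B:3, C:1, D:2, E:3, F:2, G:3, I:1, J:1.
Sum = 1 + 3 + 1 + 2 + 3 + 2 + 3 + 1 + 1 = 17.

17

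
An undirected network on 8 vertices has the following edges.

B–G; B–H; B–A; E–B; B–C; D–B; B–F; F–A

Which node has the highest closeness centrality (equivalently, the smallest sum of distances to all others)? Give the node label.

B

Farness (sum of distances to all others) for each node — A:12, B:7, C:13, D:13, E:13, F:12, G:13, H:13.
The smallest farness is 7, for B, so B has the highest closeness.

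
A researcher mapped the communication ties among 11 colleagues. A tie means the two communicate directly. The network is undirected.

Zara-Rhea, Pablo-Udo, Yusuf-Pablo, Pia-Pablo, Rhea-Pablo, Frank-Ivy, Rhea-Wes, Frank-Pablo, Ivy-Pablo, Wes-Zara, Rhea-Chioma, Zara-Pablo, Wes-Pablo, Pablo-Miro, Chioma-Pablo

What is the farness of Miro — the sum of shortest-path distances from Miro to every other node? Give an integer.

Distances from Miro: Chioma:2, Frank:2, Ivy:2, Pablo:1, Pia:2, Rhea:2, Udo:2, Wes:2, Yusuf:2, Zara:2.
Sum = 2 + 2 + 2 + 1 + 2 + 2 + 2 + 2 + 2 + 2 = 19.

19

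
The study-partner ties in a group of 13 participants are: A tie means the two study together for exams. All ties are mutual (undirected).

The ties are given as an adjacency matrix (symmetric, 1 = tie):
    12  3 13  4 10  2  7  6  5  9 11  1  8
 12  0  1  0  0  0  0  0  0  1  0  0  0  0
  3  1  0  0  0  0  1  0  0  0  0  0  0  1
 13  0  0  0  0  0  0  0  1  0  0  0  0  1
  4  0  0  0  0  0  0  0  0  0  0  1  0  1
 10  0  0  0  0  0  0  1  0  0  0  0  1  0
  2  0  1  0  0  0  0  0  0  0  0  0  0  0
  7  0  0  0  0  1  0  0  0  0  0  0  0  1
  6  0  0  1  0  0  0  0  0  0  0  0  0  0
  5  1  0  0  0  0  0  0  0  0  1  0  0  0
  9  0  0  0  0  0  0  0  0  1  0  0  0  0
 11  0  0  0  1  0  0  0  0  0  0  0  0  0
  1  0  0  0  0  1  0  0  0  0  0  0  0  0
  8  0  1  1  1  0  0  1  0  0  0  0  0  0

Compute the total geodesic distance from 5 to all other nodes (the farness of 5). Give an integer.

43

Distances from 5: 1:6, 2:3, 3:2, 4:4, 6:5, 7:4, 8:3, 9:1, 10:5, 11:5, 12:1, 13:4.
Sum = 6 + 3 + 2 + 4 + 5 + 4 + 3 + 1 + 5 + 5 + 1 + 4 = 43.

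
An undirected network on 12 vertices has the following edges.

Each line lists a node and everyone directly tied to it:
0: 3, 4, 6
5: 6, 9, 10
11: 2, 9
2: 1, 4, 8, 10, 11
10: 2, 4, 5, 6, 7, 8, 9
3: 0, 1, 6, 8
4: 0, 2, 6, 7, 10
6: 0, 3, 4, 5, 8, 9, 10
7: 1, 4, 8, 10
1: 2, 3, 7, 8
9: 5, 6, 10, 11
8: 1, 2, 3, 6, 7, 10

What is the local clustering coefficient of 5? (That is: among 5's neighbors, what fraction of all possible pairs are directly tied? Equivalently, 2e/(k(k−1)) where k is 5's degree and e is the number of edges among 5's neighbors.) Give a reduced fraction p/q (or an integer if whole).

1

5's neighbors: 6, 9, and 10 (k = 3).
Possible neighbor pairs: C(3,2) = 3. Edges among them: 6–9, 6–10, 9–10 → e = 3.
Clustering(5) = 3/3 = 1.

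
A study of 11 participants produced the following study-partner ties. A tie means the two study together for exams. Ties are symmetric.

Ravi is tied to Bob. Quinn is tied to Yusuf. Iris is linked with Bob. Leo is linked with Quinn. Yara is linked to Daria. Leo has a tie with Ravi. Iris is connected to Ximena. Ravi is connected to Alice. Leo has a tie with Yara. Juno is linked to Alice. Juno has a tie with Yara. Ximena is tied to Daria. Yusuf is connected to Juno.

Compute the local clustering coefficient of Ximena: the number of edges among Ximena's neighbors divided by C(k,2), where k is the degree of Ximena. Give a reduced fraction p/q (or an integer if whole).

Ximena's neighbors: Daria and Iris (k = 2).
Possible neighbor pairs: C(2,2) = 1. Edges among them: none → e = 0.
Clustering(Ximena) = 0/1.

0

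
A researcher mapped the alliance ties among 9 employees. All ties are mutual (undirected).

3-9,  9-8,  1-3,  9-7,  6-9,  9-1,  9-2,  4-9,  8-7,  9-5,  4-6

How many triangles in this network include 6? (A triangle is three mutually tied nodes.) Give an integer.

1

6's neighbors: 4 and 9.
Neighbor pairs that are themselves tied: 6–4–9. Each forms one triangle with 6, for 1 in total.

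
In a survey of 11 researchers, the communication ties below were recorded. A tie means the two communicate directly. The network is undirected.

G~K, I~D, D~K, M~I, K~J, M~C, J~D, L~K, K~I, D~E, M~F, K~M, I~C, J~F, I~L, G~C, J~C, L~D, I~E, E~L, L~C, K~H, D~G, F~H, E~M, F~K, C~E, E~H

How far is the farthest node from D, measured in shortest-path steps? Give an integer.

Distances from D: C:2, E:1, F:2, G:1, H:2, I:1, J:1, K:1, L:1, M:2.
The largest is 2 (to C, F, H, and M), so the eccentricity of D is 2.

2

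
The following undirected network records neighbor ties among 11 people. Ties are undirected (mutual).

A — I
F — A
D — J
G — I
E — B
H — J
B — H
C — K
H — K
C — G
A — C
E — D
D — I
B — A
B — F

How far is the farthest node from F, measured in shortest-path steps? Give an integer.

3

Distances from F: A:1, B:1, C:2, D:3, E:2, G:3, H:2, I:2, J:3, K:3.
The largest is 3 (to G, K, D, and J), so the eccentricity of F is 3.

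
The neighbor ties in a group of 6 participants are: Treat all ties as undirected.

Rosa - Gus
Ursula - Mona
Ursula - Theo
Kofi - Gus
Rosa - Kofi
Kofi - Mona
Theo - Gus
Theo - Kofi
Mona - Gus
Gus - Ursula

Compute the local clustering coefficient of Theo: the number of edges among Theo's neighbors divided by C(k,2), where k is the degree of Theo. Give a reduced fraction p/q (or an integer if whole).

2/3

Theo's neighbors: Gus, Kofi, and Ursula (k = 3).
Possible neighbor pairs: C(3,2) = 3. Edges among them: Gus–Kofi, Gus–Ursula → e = 2.
Clustering(Theo) = 2/3.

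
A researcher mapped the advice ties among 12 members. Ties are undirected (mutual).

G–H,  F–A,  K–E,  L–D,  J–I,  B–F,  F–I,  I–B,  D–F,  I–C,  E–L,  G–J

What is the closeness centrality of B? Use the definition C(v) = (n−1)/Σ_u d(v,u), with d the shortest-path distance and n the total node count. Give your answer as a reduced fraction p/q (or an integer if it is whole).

Distances from B: A:2, C:2, D:2, E:4, F:1, G:3, H:4, I:1, J:2, K:5, L:3. Sum = 29.
n = 12, so closeness = 11/29.

11/29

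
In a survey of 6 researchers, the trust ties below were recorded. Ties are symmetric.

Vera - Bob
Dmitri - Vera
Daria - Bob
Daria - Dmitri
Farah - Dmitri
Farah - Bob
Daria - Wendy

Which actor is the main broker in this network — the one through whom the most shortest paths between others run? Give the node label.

Unnormalized betweenness of each node: Bob:5/2, Daria:13/3, Dmitri:5/2, Farah:1/3, Vera:1/3, Wendy:0.
Daria has the largest value, 13/3, making it the main broker — the node through which the most shortest paths run.

Daria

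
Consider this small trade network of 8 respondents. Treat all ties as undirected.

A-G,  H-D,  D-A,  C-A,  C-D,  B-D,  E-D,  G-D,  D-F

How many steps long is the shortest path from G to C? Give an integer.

2

One shortest route is G – D – C, which uses 2 edges, and G and C are not directly tied, so nothing shorter exists. So d(G,C) = 2.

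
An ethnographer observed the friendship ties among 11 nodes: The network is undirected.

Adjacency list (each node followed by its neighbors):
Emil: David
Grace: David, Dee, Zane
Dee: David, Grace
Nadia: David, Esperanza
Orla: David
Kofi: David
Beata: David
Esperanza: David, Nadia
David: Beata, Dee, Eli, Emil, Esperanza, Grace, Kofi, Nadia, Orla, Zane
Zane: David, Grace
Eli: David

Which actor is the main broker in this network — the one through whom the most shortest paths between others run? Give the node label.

David

Unnormalized betweenness of each node: Beata:0, David:83/2, Dee:0, Eli:0, Emil:0, Esperanza:0, Grace:1/2, Kofi:0, Nadia:0, Orla:0, Zane:0.
David has the largest value, 83/2, making it the main broker — the node through which the most shortest paths run.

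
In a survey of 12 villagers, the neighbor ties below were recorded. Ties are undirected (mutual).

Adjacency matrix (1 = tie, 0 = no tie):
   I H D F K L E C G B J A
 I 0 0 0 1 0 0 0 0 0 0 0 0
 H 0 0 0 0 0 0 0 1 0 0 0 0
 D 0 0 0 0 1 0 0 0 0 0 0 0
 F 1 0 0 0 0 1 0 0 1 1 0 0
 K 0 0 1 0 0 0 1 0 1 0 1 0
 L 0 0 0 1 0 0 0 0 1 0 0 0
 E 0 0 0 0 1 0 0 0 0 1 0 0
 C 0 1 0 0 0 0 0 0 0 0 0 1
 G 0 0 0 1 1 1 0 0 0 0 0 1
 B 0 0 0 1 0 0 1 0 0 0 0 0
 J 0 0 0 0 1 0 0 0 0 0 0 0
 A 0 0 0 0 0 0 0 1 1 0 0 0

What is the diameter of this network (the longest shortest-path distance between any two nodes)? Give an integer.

Eccentricity of each node (its greatest distance to any other): A:3, B:5, C:4, D:5, E:5, F:4, G:3, H:5, I:5, J:5, K:4, L:4.
The maximum eccentricity is 5, realized for instance by the pair I–H via I – F – G – A – C – H. So the diameter is 5.

5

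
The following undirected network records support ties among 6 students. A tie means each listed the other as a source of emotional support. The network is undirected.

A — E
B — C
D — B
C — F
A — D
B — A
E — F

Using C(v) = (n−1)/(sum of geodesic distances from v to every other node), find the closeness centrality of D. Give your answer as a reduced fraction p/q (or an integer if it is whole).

Distances from D: A:1, B:1, C:2, E:2, F:3. Sum = 9.
n = 6, so closeness = 5/9.

5/9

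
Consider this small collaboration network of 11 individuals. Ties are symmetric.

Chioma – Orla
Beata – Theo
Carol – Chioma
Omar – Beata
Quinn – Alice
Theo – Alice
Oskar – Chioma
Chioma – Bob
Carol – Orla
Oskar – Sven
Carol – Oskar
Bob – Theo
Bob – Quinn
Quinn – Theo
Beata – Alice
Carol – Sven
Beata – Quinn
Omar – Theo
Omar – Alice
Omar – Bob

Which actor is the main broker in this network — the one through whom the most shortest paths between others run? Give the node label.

Unnormalized betweenness of each node: Alice:1/4, Beata:1/4, Bob:101/4, Carol:5, Chioma:49/2, Omar:4, Orla:0, Oskar:7/2, Quinn:4, Sven:0, Theo:17/4.
Bob has the largest value, 101/4, making it the main broker — the node through which the most shortest paths run.

Bob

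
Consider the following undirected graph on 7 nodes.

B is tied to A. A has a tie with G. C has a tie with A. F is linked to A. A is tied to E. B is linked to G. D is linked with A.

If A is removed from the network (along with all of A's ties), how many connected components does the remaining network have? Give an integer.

Without A, the remaining ties split the others into: {B, G}; {D}; {C}; {F}; {E}.
That's 5 separate components.

5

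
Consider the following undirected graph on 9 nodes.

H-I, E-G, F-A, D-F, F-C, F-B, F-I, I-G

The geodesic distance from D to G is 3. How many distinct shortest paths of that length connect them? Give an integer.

1

The shortest distance is 3, and the only length-3 path is D–F–I–G. So there is exactly 1 shortest path.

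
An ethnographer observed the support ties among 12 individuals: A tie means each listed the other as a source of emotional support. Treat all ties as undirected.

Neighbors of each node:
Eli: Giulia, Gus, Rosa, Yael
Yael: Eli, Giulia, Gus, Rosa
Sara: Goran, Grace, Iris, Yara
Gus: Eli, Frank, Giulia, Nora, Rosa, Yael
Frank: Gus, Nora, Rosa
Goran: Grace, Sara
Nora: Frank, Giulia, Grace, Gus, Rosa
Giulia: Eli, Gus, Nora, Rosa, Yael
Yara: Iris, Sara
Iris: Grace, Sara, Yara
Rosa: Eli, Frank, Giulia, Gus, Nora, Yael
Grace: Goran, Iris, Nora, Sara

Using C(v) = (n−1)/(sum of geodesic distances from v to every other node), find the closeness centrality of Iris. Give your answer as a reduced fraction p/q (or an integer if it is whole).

Distances from Iris: Eli:4, Frank:3, Giulia:3, Goran:2, Grace:1, Gus:3, Nora:2, Rosa:3, Sara:1, Yael:4, Yara:1. Sum = 27.
n = 12, so closeness = 11/27.

11/27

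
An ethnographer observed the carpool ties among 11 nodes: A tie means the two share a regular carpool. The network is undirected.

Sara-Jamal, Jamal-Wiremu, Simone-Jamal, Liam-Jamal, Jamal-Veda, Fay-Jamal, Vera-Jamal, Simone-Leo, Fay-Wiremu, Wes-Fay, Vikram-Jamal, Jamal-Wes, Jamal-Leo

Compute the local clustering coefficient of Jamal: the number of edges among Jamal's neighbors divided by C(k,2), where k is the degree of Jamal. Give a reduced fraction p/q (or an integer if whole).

Jamal's neighbors: Fay, Leo, Liam, Sara, Simone, Veda, Vera, Vikram, Wes, and Wiremu (k = 10).
Possible neighbor pairs: C(10,2) = 45. Edges among them: Fay–Wes, Fay–Wiremu, Leo–Simone → e = 3.
Clustering(Jamal) = 3/45 = 1/15.

1/15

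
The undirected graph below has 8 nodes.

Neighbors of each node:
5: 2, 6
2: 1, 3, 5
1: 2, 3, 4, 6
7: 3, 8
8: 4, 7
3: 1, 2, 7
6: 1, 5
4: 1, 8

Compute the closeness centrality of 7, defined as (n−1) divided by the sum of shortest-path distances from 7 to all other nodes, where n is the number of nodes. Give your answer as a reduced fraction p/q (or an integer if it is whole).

Distances from 7: 1:2, 2:2, 3:1, 4:2, 5:3, 6:3, 8:1. Sum = 14.
n = 8, so closeness = 7/14 = 1/2.

1/2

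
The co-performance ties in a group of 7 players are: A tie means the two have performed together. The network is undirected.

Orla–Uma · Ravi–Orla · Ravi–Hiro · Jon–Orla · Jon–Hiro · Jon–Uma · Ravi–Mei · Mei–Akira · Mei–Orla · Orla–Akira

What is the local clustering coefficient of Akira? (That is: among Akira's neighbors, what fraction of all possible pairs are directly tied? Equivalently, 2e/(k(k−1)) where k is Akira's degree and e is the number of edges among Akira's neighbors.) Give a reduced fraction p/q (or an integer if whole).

Akira's neighbors: Mei and Orla (k = 2).
Possible neighbor pairs: C(2,2) = 1. Edges among them: Mei–Orla → e = 1.
Clustering(Akira) = 1/1.

1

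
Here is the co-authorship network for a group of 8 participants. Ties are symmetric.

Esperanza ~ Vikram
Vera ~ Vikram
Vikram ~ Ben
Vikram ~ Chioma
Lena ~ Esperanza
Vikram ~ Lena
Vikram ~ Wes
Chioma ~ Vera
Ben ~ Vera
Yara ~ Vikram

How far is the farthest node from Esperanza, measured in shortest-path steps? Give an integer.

Distances from Esperanza: Ben:2, Chioma:2, Lena:1, Vera:2, Vikram:1, Wes:2, Yara:2.
The largest is 2 (to Wes, Chioma, Ben, Yara, and Vera), so the eccentricity of Esperanza is 2.

2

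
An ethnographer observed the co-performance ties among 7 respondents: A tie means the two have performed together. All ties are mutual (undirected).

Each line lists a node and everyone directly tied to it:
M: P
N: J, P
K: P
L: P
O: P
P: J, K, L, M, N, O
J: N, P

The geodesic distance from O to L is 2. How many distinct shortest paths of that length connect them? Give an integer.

1

The shortest distance is 2, and the only length-2 path is O–P–L. So there is exactly 1 shortest path.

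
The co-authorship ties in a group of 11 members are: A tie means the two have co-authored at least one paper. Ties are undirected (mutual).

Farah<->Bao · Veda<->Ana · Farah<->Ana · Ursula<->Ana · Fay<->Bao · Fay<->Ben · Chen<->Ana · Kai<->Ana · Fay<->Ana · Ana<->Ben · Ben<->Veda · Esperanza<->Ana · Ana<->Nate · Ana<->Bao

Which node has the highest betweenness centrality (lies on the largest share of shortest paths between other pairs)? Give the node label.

Ana

Unnormalized betweenness of each node: Ana:79/2, Bao:1/2, Ben:1/2, Chen:0, Esperanza:0, Farah:0, Fay:1/2, Kai:0, Nate:0, Ursula:0, Veda:0.
Ana has the largest value, 79/2, making it the main broker — the node through which the most shortest paths run.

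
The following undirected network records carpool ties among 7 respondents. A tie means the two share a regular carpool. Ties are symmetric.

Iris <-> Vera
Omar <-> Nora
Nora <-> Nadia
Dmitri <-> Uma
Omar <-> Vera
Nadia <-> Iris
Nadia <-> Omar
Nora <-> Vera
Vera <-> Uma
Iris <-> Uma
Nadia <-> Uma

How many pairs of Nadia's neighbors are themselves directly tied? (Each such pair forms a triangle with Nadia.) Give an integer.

Nadia's neighbors: Iris, Nora, Omar, and Uma.
Neighbor pairs that are themselves tied: Nadia–Iris–Uma; Nadia–Nora–Omar. Each forms one triangle with Nadia, for 2 in total.

2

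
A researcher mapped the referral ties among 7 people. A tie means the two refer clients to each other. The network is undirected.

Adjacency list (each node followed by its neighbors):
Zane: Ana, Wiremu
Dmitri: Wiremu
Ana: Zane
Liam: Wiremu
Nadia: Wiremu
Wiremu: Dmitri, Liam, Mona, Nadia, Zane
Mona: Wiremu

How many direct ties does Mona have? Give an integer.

Mona is directly tied to Wiremu. That is 1 neighbor, so the degree of Mona is 1.

1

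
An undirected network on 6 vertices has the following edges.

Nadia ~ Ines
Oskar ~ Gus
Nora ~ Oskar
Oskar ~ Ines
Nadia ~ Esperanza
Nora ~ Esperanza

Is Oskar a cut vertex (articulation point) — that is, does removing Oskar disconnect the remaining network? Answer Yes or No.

Yes

Removing Oskar leaves {Esperanza, Ines, Nadia, and Nora} with no path to {Gus}, so the network splits into 2 components. Oskar is a cut vertex.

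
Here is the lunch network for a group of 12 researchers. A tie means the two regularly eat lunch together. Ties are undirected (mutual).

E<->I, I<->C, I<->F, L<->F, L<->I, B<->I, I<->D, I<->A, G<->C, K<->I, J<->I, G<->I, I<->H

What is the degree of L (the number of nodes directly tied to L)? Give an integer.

L is directly tied to F and I. That is 2 neighbors, so the degree of L is 2.

2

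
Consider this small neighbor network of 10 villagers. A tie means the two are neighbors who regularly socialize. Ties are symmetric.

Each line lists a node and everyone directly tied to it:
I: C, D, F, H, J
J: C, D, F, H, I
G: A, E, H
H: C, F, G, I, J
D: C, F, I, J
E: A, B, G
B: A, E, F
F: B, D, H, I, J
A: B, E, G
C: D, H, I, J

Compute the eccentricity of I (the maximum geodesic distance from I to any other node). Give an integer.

3

Distances from I: A:3, B:2, C:1, D:1, E:3, F:1, G:2, H:1, J:1.
The largest is 3 (to A and E), so the eccentricity of I is 3.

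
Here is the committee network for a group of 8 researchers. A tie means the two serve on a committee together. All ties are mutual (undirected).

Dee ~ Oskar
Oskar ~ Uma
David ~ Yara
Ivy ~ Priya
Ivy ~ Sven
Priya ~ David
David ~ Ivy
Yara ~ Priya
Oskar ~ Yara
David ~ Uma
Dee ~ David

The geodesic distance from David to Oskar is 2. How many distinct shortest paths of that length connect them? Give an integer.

The shortest distance is 2. The length-2 paths are: David–Dee–Oskar; David–Yara–Oskar; David–Uma–Oskar.
That gives 3 distinct shortest paths.

3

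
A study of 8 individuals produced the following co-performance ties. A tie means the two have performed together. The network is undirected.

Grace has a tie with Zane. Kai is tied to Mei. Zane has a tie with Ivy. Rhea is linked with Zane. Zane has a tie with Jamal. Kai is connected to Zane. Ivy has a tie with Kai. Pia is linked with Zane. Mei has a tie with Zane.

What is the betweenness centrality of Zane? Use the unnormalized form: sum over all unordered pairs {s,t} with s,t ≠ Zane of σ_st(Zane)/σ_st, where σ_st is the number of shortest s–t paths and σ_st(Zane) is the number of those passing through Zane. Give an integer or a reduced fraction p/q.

37/2

Pairs whose geodesics pass through Zane — Jamal–Mei: 1; Jamal–Grace: 1; Jamal–Pia: 1; Jamal–Kai: 1; Jamal–Rhea: 1; Jamal–Ivy: 1; Mei–Grace: 1; Mei–Pia: 1; Mei–Rhea: 1; Mei–Ivy: 1/2; Grace–Pia: 1; Grace–Kai: 1; Grace–Rhea: 1; Grace–Ivy: 1 … (+5 more pairs).
All other pairs contribute 0.
Summing the contributions gives betweenness(Zane) = 37/2.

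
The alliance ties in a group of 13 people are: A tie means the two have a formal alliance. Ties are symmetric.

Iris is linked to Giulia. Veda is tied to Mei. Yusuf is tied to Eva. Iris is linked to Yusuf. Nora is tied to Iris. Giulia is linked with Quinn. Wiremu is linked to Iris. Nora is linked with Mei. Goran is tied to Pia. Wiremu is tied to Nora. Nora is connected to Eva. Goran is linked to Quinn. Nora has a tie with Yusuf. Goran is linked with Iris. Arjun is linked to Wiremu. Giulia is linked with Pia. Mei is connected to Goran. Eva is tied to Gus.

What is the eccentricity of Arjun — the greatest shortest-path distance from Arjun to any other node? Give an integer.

4

Distances from Arjun: Eva:3, Giulia:3, Goran:3, Gus:4, Iris:2, Mei:3, Nora:2, Pia:4, Quinn:4, Veda:4, Wiremu:1, Yusuf:3.
The largest is 4 (to Quinn, Pia, Gus, and Veda), so the eccentricity of Arjun is 4.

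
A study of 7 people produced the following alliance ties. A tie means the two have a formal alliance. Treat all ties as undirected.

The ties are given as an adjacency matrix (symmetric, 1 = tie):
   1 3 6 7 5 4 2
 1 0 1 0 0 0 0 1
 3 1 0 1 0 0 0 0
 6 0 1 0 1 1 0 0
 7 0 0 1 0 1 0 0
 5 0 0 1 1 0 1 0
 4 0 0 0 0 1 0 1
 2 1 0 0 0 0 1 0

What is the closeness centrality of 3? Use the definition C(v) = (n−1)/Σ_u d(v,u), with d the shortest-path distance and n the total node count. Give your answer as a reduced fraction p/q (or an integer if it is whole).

Distances from 3: 1:1, 2:2, 4:3, 5:2, 6:1, 7:2. Sum = 11.
n = 7, so closeness = 6/11.

6/11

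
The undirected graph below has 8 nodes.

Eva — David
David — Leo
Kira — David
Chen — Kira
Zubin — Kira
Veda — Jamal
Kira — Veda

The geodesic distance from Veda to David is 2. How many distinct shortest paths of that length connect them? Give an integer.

1

The shortest distance is 2, and the only length-2 path is Veda–Kira–David. So there is exactly 1 shortest path.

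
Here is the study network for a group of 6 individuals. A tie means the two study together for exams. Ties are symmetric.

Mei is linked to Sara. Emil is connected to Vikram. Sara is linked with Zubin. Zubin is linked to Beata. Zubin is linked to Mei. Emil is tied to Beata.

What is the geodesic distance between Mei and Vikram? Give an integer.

4

One shortest route is Mei – Zubin – Beata – Emil – Vikram, which uses 4 edges, and at distance 3 from Mei we only reach {Emil}, which does not include Vikram. So d(Mei,Vikram) = 4.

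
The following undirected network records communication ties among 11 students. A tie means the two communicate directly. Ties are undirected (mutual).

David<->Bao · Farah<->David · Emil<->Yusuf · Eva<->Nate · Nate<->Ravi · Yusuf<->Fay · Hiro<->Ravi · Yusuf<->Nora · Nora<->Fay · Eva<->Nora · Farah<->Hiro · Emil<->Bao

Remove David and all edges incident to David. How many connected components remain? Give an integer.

David's neighbors (Bao and Farah) remain reachable from one another through other ties, so the rest of the network stays in one piece.

1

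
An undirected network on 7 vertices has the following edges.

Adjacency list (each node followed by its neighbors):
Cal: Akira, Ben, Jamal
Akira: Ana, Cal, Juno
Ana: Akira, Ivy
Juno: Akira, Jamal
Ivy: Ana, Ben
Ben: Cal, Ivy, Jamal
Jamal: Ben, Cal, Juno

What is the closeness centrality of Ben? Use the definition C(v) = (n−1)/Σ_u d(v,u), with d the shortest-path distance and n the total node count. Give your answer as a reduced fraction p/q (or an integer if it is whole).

Distances from Ben: Akira:2, Ana:2, Cal:1, Ivy:1, Jamal:1, Juno:2. Sum = 9.
n = 7, so closeness = 6/9 = 2/3.

2/3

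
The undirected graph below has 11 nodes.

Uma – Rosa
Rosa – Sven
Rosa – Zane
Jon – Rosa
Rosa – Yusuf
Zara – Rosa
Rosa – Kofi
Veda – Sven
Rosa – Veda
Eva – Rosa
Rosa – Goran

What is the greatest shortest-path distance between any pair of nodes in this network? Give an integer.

Eccentricity of each node (its greatest distance to any other): Eva:2, Goran:2, Jon:2, Kofi:2, Rosa:1, Sven:2, Uma:2, Veda:2, Yusuf:2, Zane:2, Zara:2.
The maximum eccentricity is 2, realized for instance by the pair Goran–Zara via Goran – Rosa – Zara. So the diameter is 2.

2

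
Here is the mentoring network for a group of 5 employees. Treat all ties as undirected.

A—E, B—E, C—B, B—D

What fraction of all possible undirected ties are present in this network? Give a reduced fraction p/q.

There are 4 edges and 5 nodes, so the maximum possible is C(5,2) = 10.
Density = 4/10 = 2/5.

2/5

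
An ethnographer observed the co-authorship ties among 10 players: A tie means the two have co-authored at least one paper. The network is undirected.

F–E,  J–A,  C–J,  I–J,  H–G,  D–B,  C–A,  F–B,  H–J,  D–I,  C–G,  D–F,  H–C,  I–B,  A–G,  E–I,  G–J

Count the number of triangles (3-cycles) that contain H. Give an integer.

H's neighbors: C, G, and J.
Neighbor pairs that are themselves tied: H–C–G; H–C–J; H–G–J. Each forms one triangle with H, for 3 in total.

3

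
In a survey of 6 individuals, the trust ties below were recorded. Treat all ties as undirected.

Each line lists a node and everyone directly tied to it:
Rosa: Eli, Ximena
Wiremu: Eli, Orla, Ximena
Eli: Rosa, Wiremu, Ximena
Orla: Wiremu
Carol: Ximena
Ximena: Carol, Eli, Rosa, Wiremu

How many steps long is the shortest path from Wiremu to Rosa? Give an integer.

One shortest route is Wiremu – Eli – Rosa, which uses 2 edges, and Wiremu and Rosa are not directly tied, so nothing shorter exists. So d(Wiremu,Rosa) = 2.

2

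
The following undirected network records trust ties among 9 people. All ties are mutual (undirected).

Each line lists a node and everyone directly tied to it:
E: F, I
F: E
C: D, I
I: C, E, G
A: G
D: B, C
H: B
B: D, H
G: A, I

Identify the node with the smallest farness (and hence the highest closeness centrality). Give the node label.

Farness (sum of distances to all others) for each node — A:28, B:25, C:17, D:20, E:21, F:28, G:21, H:32, I:16.
The smallest farness is 16, for I, so I has the highest closeness.

I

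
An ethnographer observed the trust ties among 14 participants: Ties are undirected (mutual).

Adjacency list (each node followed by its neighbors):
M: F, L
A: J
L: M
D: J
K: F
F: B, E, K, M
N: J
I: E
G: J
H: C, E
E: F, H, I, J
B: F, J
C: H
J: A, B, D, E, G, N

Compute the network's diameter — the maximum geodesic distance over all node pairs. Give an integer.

Eccentricity of each node (its greatest distance to any other): A:5, B:4, C:5, D:5, E:3, F:3, G:5, H:4, I:4, J:4, K:4, L:5, M:4, N:5.
The maximum eccentricity is 5, realized for instance by the pair C–L via C – H – E – F – M – L. So the diameter is 5.

5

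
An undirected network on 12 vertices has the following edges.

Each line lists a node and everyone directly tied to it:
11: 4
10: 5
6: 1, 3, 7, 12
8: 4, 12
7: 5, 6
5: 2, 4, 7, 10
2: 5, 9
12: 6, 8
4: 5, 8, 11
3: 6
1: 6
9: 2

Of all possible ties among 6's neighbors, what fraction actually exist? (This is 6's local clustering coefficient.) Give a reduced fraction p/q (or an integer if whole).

6's neighbors: 1, 3, 7, and 12 (k = 4).
Possible neighbor pairs: C(4,2) = 6. Edges among them: none → e = 0.
Clustering(6) = 0/6 = 0.

0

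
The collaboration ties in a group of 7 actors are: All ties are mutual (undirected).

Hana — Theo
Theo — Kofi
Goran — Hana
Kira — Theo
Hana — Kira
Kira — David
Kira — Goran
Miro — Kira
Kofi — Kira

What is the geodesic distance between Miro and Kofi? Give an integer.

2

One shortest route is Miro – Kira – Kofi, which uses 2 edges, and Miro and Kofi are not directly tied, so nothing shorter exists. So d(Miro,Kofi) = 2.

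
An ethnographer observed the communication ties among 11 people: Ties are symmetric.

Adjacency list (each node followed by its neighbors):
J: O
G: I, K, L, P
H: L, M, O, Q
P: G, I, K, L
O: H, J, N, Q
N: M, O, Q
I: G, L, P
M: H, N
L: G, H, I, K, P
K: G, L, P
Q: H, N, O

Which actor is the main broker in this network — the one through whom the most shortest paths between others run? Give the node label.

Unnormalized betweenness of each node: G:1/3, H:53/2, I:0, J:0, K:0, L:73/3, M:2, N:3/2, O:11, P:1/3, Q:2.
H has the largest value, 53/2, making it the main broker — the node through which the most shortest paths run.

H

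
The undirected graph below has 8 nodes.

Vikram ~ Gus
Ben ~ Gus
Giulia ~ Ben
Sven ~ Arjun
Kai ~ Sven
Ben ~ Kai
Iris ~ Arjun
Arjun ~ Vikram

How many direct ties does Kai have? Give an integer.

Kai is directly tied to Ben and Sven. That is 2 neighbors, so the degree of Kai is 2.

2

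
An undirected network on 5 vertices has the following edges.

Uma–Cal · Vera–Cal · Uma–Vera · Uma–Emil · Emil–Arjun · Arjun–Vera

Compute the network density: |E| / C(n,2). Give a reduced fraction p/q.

There are 6 edges and 5 nodes, so the maximum possible is C(5,2) = 10.
Density = 6/10 = 3/5.

3/5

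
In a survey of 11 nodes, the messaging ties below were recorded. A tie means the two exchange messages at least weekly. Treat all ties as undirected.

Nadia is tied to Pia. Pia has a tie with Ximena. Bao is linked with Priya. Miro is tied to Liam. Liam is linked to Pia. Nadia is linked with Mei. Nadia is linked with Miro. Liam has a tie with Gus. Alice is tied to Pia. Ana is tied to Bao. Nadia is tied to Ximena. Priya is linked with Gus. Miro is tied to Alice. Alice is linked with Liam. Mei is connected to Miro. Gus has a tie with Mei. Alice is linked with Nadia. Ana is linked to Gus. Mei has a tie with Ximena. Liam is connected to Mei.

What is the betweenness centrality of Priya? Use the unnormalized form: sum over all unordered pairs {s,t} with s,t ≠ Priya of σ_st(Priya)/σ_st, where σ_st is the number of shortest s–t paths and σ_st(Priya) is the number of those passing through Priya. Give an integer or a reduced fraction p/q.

Pairs whose geodesics pass through Priya — Bao–Gus: 1/2; Bao–Alice: 1/2; Bao–Pia: 1/2; Bao–Nadia: 1/2; Bao–Miro: 2/4; Bao–Ximena: 1/2; Bao–Liam: 1/2; Bao–Mei: 1/2.
All other pairs contribute 0.
Summing the contributions gives betweenness(Priya) = 4.

4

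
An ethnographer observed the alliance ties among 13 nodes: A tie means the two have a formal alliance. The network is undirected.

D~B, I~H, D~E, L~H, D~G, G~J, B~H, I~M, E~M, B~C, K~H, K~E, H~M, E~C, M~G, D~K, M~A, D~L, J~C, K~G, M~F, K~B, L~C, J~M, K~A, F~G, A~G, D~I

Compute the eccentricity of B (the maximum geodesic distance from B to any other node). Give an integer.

Distances from B: A:2, C:1, D:1, E:2, F:3, G:2, H:1, I:2, J:2, K:1, L:2, M:2.
The largest is 3 (to F), so the eccentricity of B is 3.

3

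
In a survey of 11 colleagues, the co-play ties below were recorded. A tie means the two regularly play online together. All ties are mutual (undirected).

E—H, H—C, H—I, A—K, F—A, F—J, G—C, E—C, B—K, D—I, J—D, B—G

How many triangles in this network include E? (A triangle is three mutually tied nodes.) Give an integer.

E's neighbors: C and H.
Neighbor pairs that are themselves tied: E–C–H. Each forms one triangle with E, for 1 in total.

1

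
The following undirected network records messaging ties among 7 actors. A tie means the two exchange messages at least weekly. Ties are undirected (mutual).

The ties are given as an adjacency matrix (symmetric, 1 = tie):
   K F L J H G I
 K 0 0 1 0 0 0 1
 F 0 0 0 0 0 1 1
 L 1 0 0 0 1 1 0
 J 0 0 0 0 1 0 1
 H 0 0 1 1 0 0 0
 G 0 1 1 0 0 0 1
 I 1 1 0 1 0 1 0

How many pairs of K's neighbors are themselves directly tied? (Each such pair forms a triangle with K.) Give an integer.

K's neighbors are I and L, but none of them are tied to each other, so no triangle contains K.

0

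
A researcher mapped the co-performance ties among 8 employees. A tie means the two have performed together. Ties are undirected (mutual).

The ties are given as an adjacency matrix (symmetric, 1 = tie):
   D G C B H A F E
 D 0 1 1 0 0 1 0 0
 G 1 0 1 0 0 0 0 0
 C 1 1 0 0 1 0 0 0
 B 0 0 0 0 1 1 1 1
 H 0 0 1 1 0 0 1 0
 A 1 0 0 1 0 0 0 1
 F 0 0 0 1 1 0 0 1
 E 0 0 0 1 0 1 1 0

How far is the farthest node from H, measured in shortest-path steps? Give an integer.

Distances from H: A:2, B:1, C:1, D:2, E:2, F:1, G:2.
The largest is 2 (to D, G, A, and E), so the eccentricity of H is 2.

2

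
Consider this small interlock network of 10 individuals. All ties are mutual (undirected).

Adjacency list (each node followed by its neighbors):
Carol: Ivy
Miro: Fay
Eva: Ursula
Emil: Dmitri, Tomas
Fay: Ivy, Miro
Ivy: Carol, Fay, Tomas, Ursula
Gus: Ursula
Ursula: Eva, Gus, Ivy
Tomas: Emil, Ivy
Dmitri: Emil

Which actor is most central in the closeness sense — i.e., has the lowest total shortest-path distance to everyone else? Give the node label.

Farness (sum of distances to all others) for each node — Carol:23, Dmitri:33, Emil:25, Eva:27, Fay:21, Gus:27, Ivy:15, Miro:29, Tomas:19, Ursula:19.
The smallest farness is 15, for Ivy, so Ivy has the highest closeness.

Ivy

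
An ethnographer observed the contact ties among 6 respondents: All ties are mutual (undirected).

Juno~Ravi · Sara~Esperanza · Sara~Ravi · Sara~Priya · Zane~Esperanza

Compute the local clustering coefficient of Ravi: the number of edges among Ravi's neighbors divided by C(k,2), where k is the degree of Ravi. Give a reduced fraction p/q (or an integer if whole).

0

Ravi's neighbors: Juno and Sara (k = 2).
Possible neighbor pairs: C(2,2) = 1. Edges among them: none → e = 0.
Clustering(Ravi) = 0/1.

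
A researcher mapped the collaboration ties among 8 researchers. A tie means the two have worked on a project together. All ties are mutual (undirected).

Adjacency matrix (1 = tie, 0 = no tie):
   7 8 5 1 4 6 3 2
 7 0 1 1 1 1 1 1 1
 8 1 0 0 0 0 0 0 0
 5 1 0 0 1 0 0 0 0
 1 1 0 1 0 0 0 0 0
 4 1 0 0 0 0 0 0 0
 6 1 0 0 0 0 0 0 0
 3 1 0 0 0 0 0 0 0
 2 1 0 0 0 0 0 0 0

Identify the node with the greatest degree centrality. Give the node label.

Degrees — 1:2, 2:1, 3:1, 4:1, 5:2, 6:1, 7:7, 8:1.
The maximum is 7, attained only by 7.

7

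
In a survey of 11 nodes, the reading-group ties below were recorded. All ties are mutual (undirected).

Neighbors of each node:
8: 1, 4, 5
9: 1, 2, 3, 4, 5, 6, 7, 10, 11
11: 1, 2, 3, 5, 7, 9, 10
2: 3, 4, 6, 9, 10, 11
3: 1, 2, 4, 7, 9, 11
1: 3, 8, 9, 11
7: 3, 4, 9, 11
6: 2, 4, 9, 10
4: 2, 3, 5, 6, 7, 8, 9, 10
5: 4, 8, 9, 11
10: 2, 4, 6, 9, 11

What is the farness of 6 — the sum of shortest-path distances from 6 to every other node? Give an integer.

Distances from 6: 1:2, 2:1, 3:2, 4:1, 5:2, 7:2, 8:2, 9:1, 10:1, 11:2.
Sum = 2 + 1 + 2 + 1 + 2 + 2 + 2 + 1 + 1 + 2 = 16.

16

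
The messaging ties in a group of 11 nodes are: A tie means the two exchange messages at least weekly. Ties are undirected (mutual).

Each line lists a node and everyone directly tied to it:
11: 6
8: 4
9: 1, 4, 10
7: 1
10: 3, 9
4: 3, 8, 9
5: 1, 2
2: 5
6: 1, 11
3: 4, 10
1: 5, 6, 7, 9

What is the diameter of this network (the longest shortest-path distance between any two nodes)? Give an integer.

Eccentricity of each node (its greatest distance to any other): 1:3, 2:5, 3:5, 4:4, 5:4, 6:4, 7:4, 8:5, 9:3, 10:4, 11:5.
The maximum eccentricity is 5, realized for instance by the pair 3–11 via 3 – 10 – 9 – 1 – 6 – 11. So the diameter is 5.

5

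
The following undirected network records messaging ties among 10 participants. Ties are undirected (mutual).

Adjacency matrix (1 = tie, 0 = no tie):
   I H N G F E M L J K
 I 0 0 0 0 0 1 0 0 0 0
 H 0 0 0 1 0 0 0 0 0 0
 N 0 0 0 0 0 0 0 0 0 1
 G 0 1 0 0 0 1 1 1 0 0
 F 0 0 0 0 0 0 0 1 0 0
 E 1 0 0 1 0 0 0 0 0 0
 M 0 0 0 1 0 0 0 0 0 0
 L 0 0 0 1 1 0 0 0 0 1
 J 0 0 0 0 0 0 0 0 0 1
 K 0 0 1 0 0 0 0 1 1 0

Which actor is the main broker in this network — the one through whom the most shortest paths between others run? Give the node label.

Unnormalized betweenness of each node: E:8, F:0, G:25, H:0, I:0, J:0, K:15, L:23, M:0, N:0.
G has the largest value, 25, making it the main broker — the node through which the most shortest paths run.

G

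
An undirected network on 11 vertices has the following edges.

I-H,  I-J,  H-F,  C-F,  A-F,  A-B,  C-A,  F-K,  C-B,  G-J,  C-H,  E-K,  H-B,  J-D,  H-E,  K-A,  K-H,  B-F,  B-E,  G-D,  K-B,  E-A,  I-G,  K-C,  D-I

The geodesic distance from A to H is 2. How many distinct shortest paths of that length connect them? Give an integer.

5

The shortest distance is 2. The length-2 paths are: A–K–H; A–C–H; A–F–H; A–E–H; A–B–H.
That gives 5 distinct shortest paths.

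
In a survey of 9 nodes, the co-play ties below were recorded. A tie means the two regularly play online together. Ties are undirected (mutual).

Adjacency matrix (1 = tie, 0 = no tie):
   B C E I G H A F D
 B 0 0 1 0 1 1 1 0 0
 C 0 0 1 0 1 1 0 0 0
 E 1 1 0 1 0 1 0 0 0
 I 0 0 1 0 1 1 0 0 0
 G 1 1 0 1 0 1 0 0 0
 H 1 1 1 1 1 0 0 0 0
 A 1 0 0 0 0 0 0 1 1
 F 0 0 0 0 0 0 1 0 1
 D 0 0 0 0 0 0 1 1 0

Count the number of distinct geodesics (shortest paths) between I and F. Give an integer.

The shortest distance is 4. The length-4 paths are: I–E–B–A–F; I–G–B–A–F; I–H–B–A–F.
That gives 3 distinct shortest paths.

3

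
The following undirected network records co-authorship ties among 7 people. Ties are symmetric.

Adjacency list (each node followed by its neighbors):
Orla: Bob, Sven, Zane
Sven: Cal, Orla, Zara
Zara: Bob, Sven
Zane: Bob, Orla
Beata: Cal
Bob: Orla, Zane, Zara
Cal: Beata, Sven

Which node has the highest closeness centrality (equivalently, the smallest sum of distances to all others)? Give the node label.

Farness (sum of distances to all others) for each node — Beata:17, Bob:12, Cal:12, Orla:10, Sven:9, Zane:13, Zara:11.
The smallest farness is 9, for Sven, so Sven has the highest closeness.

Sven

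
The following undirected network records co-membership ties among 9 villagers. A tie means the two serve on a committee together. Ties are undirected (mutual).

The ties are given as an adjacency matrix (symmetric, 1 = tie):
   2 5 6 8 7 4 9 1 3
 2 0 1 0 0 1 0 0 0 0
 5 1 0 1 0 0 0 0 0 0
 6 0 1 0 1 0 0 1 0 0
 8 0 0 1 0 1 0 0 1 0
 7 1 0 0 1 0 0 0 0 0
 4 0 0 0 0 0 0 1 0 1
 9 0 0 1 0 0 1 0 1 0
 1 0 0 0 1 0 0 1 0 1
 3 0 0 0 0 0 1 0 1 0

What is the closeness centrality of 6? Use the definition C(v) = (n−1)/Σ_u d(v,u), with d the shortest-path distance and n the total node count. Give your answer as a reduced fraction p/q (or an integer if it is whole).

4/7

Distances from 6: 1:2, 2:2, 3:3, 4:2, 5:1, 7:2, 8:1, 9:1. Sum = 14.
n = 9, so closeness = 8/14 = 4/7.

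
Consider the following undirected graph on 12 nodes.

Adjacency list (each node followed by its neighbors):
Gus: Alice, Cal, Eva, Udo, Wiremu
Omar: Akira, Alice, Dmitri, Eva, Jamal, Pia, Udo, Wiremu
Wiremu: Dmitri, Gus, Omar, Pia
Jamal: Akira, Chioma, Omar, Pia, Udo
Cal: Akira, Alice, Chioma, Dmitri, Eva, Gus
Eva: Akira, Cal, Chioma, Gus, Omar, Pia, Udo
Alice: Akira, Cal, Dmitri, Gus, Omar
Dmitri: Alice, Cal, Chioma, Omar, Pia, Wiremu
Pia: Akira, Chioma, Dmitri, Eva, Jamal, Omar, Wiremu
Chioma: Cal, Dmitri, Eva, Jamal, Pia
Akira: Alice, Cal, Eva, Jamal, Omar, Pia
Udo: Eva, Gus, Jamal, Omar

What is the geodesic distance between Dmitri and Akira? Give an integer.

2

One shortest route is Dmitri – Alice – Akira, which uses 2 edges, and Dmitri and Akira are not directly tied, so nothing shorter exists. So d(Dmitri,Akira) = 2.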